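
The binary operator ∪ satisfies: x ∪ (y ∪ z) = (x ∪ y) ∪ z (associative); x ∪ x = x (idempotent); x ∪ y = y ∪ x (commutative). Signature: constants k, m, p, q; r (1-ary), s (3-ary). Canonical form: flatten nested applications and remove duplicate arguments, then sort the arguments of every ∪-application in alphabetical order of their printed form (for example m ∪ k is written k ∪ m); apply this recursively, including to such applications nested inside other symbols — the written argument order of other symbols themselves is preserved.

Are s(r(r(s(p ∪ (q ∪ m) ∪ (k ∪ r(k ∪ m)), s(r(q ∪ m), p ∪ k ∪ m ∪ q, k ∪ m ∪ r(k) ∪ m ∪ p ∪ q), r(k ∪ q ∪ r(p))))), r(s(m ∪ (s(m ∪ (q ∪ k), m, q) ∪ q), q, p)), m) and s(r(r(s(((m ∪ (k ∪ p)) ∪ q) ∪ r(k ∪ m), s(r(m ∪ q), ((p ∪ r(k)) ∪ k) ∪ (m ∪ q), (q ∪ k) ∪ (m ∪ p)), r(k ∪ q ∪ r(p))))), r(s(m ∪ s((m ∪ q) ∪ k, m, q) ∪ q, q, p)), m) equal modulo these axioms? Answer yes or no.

Left:  s(r(r(s(p ∪ (q ∪ m) ∪ (k ∪ r(k ∪ m)), s(r(q ∪ m), p ∪ k ∪ m ∪ q, k ∪ m ∪ r(k) ∪ m ∪ p ∪ q), r(k ∪ q ∪ r(p))))), r(s(m ∪ (s(m ∪ (q ∪ k), m, q) ∪ q), q, p)), m)
  Descend into:  m ∪ (s(m ∪ (q ∪ k), m, q) ∪ q)
  Un-nest:  m ∪ s(m ∪ (q ∪ k), m, q) ∪ q
  Simplify inside:  s(m ∪ (q ∪ k), m, q)  →  s(k ∪ m ∪ q, m, q)
  Order the arguments:  m ∪ q ∪ s(k ∪ m ∪ q, m, q)
  Rebuild:  s(r(r(s(k ∪ m ∪ p ∪ q ∪ r(k ∪ m), s(r(m ∪ q), k ∪ m ∪ p ∪ q, k ∪ m ∪ p ∪ q ∪ r(k)), r(k ∪ q ∪ r(p))))), r(s(m ∪ q ∪ s(k ∪ m ∪ q, m, q), q, p)), m)
Right:  s(r(r(s(((m ∪ (k ∪ p)) ∪ q) ∪ r(k ∪ m), s(r(m ∪ q), ((p ∪ r(k)) ∪ k) ∪ (m ∪ q), (q ∪ k) ∪ (m ∪ p)), r(k ∪ q ∪ r(p))))), r(s(m ∪ s((m ∪ q) ∪ k, m, q) ∪ q, q, p)), m)
  Descend into:  ((m ∪ (k ∪ p)) ∪ q) ∪ r(k ∪ m)
  Un-nest:  m ∪ k ∪ p ∪ q ∪ r(k ∪ m)
  Sort:  k ∪ m ∪ p ∪ q ∪ r(k ∪ m)
  Rebuild:  s(r(r(s(k ∪ m ∪ p ∪ q ∪ r(k ∪ m), s(r(m ∪ q), k ∪ m ∪ p ∪ q ∪ r(k), k ∪ m ∪ p ∪ q), r(k ∪ q ∪ r(p))))), r(s(m ∪ q ∪ s(k ∪ m ∪ q, m, q), q, p)), m)

Answer: no — s(r(r(s(k ∪ m ∪ p ∪ q ∪ r(k ∪ m), s(r(m ∪ q), k ∪ m ∪ p ∪ q, k ∪ m ∪ p ∪ q ∪ r(k)), r(k ∪ q ∪ r(p))))), r(s(m ∪ q ∪ s(k ∪ m ∪ q, m, q), q, p)), m) vs s(r(r(s(k ∪ m ∪ p ∪ q ∪ r(k ∪ m), s(r(m ∪ q), k ∪ m ∪ p ∪ q ∪ r(k), k ∪ m ∪ p ∪ q), r(k ∪ q ∪ r(p))))), r(s(m ∪ q ∪ s(k ∪ m ∪ q, m, q), q, p)), m)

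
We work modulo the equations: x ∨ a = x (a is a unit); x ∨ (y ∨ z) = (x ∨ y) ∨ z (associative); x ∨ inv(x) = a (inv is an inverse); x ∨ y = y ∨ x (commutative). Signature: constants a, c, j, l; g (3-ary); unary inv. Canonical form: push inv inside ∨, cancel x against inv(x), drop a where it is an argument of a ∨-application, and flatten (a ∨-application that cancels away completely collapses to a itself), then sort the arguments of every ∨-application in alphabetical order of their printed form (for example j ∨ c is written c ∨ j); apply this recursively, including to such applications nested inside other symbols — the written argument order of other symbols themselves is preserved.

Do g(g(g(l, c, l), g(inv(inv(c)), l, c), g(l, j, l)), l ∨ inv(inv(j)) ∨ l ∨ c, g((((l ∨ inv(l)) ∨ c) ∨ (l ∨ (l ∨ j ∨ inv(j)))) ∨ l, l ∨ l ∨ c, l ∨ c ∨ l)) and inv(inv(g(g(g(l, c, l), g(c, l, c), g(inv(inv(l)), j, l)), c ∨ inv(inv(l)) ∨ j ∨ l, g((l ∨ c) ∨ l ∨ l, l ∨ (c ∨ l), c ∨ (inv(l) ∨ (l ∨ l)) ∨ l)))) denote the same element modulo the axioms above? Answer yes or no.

Answer: yes — both canonical forms are g(g(g(l, c, l), g(c, l, c), g(l, j, l)), c ∨ j ∨ l ∨ l, g(c ∨ l ∨ l ∨ l, c ∨ l ∨ l, c ∨ l ∨ l))

Derivation:
Left:  g(g(g(l, c, l), g(inv(inv(c)), l, c), g(l, j, l)), l ∨ inv(inv(j)) ∨ l ∨ c, g((((l ∨ inv(l)) ∨ c) ∨ (l ∨ (l ∨ j ∨ inv(j)))) ∨ l, l ∨ l ∨ c, l ∨ c ∨ l))
  Work inside:  (((l ∨ inv(l)) ∨ c) ∨ (l ∨ (l ∨ j ∨ inv(j)))) ∨ l
  Cancel:  j cancels
  Collect terms:  l ∨ l ∨ l ∨ c
  Order the arguments:  c ∨ l ∨ l ∨ l
  Put back:  g(g(g(l, c, l), g(c, l, c), g(l, j, l)), c ∨ j ∨ l ∨ l, g(c ∨ l ∨ l ∨ l, c ∨ l ∨ l, c ∨ l ∨ l))
Right:  inv(inv(g(g(g(l, c, l), g(c, l, c), g(inv(inv(l)), j, l)), c ∨ inv(inv(l)) ∨ j ∨ l, g((l ∨ c) ∨ l ∨ l, l ∨ (c ∨ l), c ∨ (inv(l) ∨ (l ∨ l)) ∨ l))))
  Push inv inside:  distribute inv over ∨ and collapse double inv
  Combine occurrences:  g(g(g(l, c, l), g(c, l, c), g(l, j, l)), c ∨ j ∨ l ∨ l, g(c ∨ l ∨ l ∨ l, c ∨ l ∨ l, c ∨ l ∨ l))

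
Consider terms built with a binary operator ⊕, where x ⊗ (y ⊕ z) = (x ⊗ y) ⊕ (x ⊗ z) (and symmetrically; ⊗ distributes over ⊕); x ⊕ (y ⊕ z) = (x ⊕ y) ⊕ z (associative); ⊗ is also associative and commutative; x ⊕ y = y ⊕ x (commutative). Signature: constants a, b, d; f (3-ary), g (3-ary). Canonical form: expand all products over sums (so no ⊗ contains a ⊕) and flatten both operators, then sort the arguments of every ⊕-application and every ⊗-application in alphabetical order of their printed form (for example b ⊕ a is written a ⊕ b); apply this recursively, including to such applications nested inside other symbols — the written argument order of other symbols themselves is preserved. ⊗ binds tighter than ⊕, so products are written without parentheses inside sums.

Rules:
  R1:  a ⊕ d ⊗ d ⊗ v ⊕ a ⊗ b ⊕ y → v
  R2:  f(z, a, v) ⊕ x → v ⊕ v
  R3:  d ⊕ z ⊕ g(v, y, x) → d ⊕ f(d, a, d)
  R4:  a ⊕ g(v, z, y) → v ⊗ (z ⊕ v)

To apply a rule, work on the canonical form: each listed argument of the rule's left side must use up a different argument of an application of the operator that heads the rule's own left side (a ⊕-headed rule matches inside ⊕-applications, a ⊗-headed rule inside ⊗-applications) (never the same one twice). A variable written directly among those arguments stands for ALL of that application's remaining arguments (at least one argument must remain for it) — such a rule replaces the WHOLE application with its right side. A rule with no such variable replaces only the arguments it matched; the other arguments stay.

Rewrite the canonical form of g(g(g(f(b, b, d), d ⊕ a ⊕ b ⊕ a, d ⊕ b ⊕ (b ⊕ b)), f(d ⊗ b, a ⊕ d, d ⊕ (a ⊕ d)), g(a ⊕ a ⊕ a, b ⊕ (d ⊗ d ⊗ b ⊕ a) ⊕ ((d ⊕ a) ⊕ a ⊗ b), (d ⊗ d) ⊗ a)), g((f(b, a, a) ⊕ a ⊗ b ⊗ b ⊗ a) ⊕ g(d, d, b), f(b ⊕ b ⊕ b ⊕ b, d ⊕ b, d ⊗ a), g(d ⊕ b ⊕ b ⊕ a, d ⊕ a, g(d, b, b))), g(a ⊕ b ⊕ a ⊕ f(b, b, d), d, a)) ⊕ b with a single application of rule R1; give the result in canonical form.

Canonical form:  b ⊕ g(g(g(f(b, b, d), a ⊕ a ⊕ b ⊕ d, b ⊕ b ⊕ b ⊕ d), f(b ⊗ d, a ⊕ d, a ⊕ d ⊕ d), g(a ⊕ a ⊕ a, a ⊕ a ⊕ a ⊗ b ⊕ b ⊕ b ⊗ d ⊗ d ⊕ d, a ⊗ d ⊗ d)), g(a ⊗ a ⊗ b ⊗ b ⊕ f(b, a, a) ⊕ g(d, d, b), f(b ⊕ b ⊕ b ⊕ b, b ⊕ d, a ⊗ d), g(a ⊕ b ⊕ b ⊕ d, a ⊕ d, g(d, b, b))), g(a ⊕ a ⊕ b ⊕ f(b, b, d), d, a))
R1 matches:  uses a, a ⊗ b, b ⊗ d ⊗ d;  v := b, y := a ⊕ b ⊕ d
The extension variable absorbs all remaining arguments, so the whole application is rewritten.
Giving:  b ⊕ g(g(g(f(b, b, d), a ⊕ a ⊕ b ⊕ d, b ⊕ b ⊕ b ⊕ d), f(b ⊗ d, a ⊕ d, a ⊕ d ⊕ d), g(a ⊕ a ⊕ a, b, a ⊗ d ⊗ d)), g(a ⊗ a ⊗ b ⊗ b ⊕ f(b, a, a) ⊕ g(d, d, b), f(b ⊕ b ⊕ b ⊕ b, b ⊕ d, a ⊗ d), g(a ⊕ b ⊕ b ⊕ d, a ⊕ d, g(d, b, b))), g(a ⊕ a ⊕ b ⊕ f(b, b, d), d, a))

Answer: b ⊕ g(g(g(f(b, b, d), a ⊕ a ⊕ b ⊕ d, b ⊕ b ⊕ b ⊕ d), f(b ⊗ d, a ⊕ d, a ⊕ d ⊕ d), g(a ⊕ a ⊕ a, b, a ⊗ d ⊗ d)), g(a ⊗ a ⊗ b ⊗ b ⊕ f(b, a, a) ⊕ g(d, d, b), f(b ⊕ b ⊕ b ⊕ b, b ⊕ d, a ⊗ d), g(a ⊕ b ⊕ b ⊕ d, a ⊕ d, g(d, b, b))), g(a ⊕ a ⊕ b ⊕ f(b, b, d), d, a))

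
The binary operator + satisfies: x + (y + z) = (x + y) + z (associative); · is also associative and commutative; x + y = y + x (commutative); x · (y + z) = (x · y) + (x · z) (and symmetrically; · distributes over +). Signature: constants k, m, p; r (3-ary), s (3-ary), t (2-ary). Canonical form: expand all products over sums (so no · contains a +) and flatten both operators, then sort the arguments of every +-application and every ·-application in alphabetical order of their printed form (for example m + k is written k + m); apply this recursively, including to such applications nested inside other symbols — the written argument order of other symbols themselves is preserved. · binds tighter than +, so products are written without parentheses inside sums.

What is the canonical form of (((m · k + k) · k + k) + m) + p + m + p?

Expand:  k · k · m + k · k + k + m + p + m + p
Sort:  k + k · k + k · k · m + m + m + p + p

Answer: k + k · k + k · k · m + m + m + p + p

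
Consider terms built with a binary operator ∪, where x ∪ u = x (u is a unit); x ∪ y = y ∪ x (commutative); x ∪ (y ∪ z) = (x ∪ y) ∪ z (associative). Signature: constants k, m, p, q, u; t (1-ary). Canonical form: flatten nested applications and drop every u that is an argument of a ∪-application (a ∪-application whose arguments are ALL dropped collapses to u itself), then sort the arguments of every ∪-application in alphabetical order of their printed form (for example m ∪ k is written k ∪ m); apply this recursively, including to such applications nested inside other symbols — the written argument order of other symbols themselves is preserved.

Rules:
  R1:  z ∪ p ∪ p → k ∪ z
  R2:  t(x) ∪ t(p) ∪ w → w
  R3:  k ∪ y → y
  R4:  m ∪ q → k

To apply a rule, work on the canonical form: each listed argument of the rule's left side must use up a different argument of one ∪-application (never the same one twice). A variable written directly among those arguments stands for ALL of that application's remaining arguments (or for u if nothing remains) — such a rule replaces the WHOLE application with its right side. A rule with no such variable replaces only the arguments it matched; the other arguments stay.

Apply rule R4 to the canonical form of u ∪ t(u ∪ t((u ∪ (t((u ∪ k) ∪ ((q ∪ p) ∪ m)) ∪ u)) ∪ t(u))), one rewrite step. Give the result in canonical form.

Answer: t(t(t(k ∪ k ∪ p) ∪ t(u)))

Derivation:
Canonical form:  t(t(t(k ∪ m ∪ p ∪ q) ∪ t(u)))
Apply R4:  consuming m, q
Result:  t(t(t(k ∪ k ∪ p) ∪ t(u)))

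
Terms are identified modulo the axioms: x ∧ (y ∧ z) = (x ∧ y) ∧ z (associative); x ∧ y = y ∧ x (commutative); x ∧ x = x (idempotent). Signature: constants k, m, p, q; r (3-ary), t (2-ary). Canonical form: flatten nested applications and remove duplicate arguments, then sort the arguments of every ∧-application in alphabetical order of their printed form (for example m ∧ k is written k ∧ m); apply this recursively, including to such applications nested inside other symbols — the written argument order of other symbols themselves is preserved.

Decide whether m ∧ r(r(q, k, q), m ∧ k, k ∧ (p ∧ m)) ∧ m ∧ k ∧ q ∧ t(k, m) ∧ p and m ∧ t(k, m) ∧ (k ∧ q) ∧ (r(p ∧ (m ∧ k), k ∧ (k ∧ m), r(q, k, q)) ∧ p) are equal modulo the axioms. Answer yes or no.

Left:  m ∧ r(r(q, k, q), m ∧ k, k ∧ (p ∧ m)) ∧ m ∧ k ∧ q ∧ t(k, m) ∧ p
  Canonicalize subterm:  r(r(q, k, q), m ∧ k, k ∧ (p ∧ m))  →  r(r(q, k, q), k ∧ m, k ∧ m ∧ p)
  Drop duplicates:  drop duplicate m
  Sort:  k ∧ m ∧ p ∧ q ∧ r(r(q, k, q), k ∧ m, k ∧ m ∧ p) ∧ t(k, m)
Right:  m ∧ t(k, m) ∧ (k ∧ q) ∧ (r(p ∧ (m ∧ k), k ∧ (k ∧ m), r(q, k, q)) ∧ p)
  Flatten:  m ∧ t(k, m) ∧ k ∧ q ∧ r(p ∧ (m ∧ k), k ∧ (k ∧ m), r(q, k, q)) ∧ p
  Simplify inside:  r(p ∧ (m ∧ k), k ∧ (k ∧ m), r(q, k, q))  →  r(k ∧ m ∧ p, k ∧ m, r(q, k, q))
  Sort arguments:  k ∧ m ∧ p ∧ q ∧ r(k ∧ m ∧ p, k ∧ m, r(q, k, q)) ∧ t(k, m)

Answer: no — k ∧ m ∧ p ∧ q ∧ r(r(q, k, q), k ∧ m, k ∧ m ∧ p) ∧ t(k, m) vs k ∧ m ∧ p ∧ q ∧ r(k ∧ m ∧ p, k ∧ m, r(q, k, q)) ∧ t(k, m)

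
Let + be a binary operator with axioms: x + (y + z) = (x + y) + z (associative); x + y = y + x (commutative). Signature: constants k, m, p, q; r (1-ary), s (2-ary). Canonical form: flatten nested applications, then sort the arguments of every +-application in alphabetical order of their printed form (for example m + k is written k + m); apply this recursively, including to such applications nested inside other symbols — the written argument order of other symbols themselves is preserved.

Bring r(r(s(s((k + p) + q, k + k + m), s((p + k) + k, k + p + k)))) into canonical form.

Focus inside:  (p + k) + k
Merge nested applications:  p + k + k
Order the arguments:  k + k + p
Put back:  r(r(s(s(k + p + q, k + k + m), s(k + k + p, k + k + p))))

Answer: r(r(s(s(k + p + q, k + k + m), s(k + k + p, k + k + p))))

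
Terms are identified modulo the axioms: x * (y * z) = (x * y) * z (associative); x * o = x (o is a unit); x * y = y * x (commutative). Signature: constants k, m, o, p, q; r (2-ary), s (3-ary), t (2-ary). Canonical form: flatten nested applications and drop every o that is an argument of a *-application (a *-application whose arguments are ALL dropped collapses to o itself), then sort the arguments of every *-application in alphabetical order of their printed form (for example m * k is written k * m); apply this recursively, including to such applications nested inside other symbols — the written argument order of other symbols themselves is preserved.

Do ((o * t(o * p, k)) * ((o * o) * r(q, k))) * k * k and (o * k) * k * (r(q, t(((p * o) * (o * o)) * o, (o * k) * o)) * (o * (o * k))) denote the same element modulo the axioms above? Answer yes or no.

Answer: no — k * k * r(q, k) * t(p, k) vs k * k * k * r(q, t(p, k))

Derivation:
Left:  ((o * t(o * p, k)) * ((o * o) * r(q, k))) * k * k
  Un-nest:  o * t(o * p, k) * o * o * r(q, k) * k * k
  Canonicalize subterm:  t(o * p, k)  →  t(p, k)
  Units out:  drop o (×3)
  Order the arguments:  k * k * r(q, k) * t(p, k)
Right:  (o * k) * k * (r(q, t(((p * o) * (o * o)) * o, (o * k) * o)) * (o * (o * k)))
  Merge nested applications:  o * k * k * r(q, t(((p * o) * (o * o)) * o, (o * k) * o)) * o * o * k
  Canonicalize subterm:  r(q, t(((p * o) * (o * o)) * o, (o * k) * o))  →  r(q, t(p, k))
  Drop the unit:  drop o (×3)
  Sort:  k * k * k * r(q, t(p, k))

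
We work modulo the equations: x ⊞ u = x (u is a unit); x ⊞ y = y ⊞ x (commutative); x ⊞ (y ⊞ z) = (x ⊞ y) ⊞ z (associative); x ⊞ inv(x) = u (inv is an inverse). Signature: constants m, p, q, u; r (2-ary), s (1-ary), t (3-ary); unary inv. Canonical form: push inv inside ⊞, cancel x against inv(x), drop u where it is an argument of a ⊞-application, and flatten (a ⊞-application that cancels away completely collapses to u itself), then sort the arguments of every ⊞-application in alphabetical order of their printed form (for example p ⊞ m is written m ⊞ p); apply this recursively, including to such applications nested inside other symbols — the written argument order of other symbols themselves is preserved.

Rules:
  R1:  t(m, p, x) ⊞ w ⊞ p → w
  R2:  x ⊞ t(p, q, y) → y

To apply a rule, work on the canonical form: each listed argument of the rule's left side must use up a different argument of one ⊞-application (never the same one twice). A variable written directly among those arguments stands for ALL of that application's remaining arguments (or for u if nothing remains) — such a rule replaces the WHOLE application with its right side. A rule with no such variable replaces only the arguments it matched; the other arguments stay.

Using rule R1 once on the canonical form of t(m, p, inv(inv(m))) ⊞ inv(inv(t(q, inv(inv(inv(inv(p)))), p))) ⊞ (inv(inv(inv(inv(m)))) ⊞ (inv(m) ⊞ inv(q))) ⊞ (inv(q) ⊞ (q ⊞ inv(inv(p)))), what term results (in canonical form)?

Answer: inv(q) ⊞ t(q, p, p)

Derivation:
Canonical form:  inv(q) ⊞ p ⊞ t(m, p, m) ⊞ t(q, p, p)
Match R1:  consume p, t(m, p, m);  w := inv(q) ⊞ t(q, p, p), x := m
The extension variable absorbs all remaining arguments, so the whole application is rewritten.
New term:  inv(q) ⊞ t(q, p, p)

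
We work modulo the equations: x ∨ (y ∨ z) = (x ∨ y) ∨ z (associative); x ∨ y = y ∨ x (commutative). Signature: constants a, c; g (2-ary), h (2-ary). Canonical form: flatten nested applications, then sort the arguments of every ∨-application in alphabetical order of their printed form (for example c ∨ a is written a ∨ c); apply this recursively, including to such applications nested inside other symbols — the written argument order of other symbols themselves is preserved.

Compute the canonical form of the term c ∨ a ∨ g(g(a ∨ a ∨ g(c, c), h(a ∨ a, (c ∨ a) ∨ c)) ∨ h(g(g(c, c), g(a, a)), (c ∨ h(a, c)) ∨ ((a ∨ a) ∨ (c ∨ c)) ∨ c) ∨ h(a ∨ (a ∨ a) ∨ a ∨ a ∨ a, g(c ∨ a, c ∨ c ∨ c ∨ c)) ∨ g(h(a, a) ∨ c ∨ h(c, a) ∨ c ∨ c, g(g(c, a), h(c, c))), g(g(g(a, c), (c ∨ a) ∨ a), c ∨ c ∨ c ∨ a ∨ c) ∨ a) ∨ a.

Simplify inside:  g(g(a ∨ a ∨ g(c, c), h(a ∨ a, (c ∨ a) ∨ c)) ∨ h(g(g(c, c), g(a, a)), (c ∨ h(a, c)) ∨ ((a ∨ a) ∨ (c ∨ c)) ∨ c) ∨ h(a ∨ (a ∨ a) ∨ a ∨ a ∨ a, g(c ∨ a, c ∨ c ∨ c ∨ c)) ∨ g(h(a, a) ∨ c ∨ h(c, a) ∨ c ∨ c, g(g(c, a), h(c, c))), g(g(g(a, c), (c ∨ a) ∨ a), c ∨ c ∨ c ∨ a ∨ c) ∨ a)  →  g(g(a ∨ a ∨ g(c, c), h(a ∨ a, a ∨ c ∨ c)) ∨ g(c ∨ c ∨ c ∨ h(a, a) ∨ h(c, a), g(g(c, a), h(c, c))) ∨ h(a ∨ a ∨ a ∨ a ∨ a ∨ a, g(a ∨ c, c ∨ c ∨ c ∨ c)) ∨ h(g(g(c, c), g(a, a)), a ∨ a ∨ c ∨ c ∨ c ∨ c ∨ h(a, c)), a ∨ g(g(g(a, c), a ∨ a ∨ c), a ∨ c ∨ c ∨ c ∨ c))
Sort:  a ∨ a ∨ c ∨ g(g(a ∨ a ∨ g(c, c), h(a ∨ a, a ∨ c ∨ c)) ∨ g(c ∨ c ∨ c ∨ h(a, a) ∨ h(c, a), g(g(c, a), h(c, c))) ∨ h(a ∨ a ∨ a ∨ a ∨ a ∨ a, g(a ∨ c, c ∨ c ∨ c ∨ c)) ∨ h(g(g(c, c), g(a, a)), a ∨ a ∨ c ∨ c ∨ c ∨ c ∨ h(a, c)), a ∨ g(g(g(a, c), a ∨ a ∨ c), a ∨ c ∨ c ∨ c ∨ c))

Answer: a ∨ a ∨ c ∨ g(g(a ∨ a ∨ g(c, c), h(a ∨ a, a ∨ c ∨ c)) ∨ g(c ∨ c ∨ c ∨ h(a, a) ∨ h(c, a), g(g(c, a), h(c, c))) ∨ h(a ∨ a ∨ a ∨ a ∨ a ∨ a, g(a ∨ c, c ∨ c ∨ c ∨ c)) ∨ h(g(g(c, c), g(a, a)), a ∨ a ∨ c ∨ c ∨ c ∨ c ∨ h(a, c)), a ∨ g(g(g(a, c), a ∨ a ∨ c), a ∨ c ∨ c ∨ c ∨ c))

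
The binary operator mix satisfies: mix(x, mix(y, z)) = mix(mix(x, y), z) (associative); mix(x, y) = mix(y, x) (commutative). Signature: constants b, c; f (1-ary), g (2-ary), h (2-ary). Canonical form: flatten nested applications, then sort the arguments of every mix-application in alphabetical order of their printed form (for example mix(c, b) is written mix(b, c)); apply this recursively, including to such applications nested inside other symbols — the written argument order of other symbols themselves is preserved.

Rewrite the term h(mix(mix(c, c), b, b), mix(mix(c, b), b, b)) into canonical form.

Work inside:  mix(mix(c, b), b, b)
Un-nest:  mix(c, b, b, b)
Sort arguments:  mix(b, b, b, c)
Put back:  h(mix(b, b, c, c), mix(b, b, b, c))

Answer: h(mix(b, b, c, c), mix(b, b, b, c))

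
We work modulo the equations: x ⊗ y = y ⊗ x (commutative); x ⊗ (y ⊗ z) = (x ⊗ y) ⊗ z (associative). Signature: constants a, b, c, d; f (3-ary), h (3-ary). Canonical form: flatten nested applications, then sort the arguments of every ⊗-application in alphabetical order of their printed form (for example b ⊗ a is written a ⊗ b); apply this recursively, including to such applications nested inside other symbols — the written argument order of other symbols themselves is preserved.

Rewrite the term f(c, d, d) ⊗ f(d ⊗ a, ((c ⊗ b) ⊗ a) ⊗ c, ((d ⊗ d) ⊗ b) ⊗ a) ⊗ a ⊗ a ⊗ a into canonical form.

Answer: a ⊗ a ⊗ a ⊗ f(a ⊗ d, a ⊗ b ⊗ c ⊗ c, a ⊗ b ⊗ d ⊗ d) ⊗ f(c, d, d)

Derivation:
Inside:  f(d ⊗ a, ((c ⊗ b) ⊗ a) ⊗ c, ((d ⊗ d) ⊗ b) ⊗ a)  →  f(a ⊗ d, a ⊗ b ⊗ c ⊗ c, a ⊗ b ⊗ d ⊗ d)
Sort:  a ⊗ a ⊗ a ⊗ f(a ⊗ d, a ⊗ b ⊗ c ⊗ c, a ⊗ b ⊗ d ⊗ d) ⊗ f(c, d, d)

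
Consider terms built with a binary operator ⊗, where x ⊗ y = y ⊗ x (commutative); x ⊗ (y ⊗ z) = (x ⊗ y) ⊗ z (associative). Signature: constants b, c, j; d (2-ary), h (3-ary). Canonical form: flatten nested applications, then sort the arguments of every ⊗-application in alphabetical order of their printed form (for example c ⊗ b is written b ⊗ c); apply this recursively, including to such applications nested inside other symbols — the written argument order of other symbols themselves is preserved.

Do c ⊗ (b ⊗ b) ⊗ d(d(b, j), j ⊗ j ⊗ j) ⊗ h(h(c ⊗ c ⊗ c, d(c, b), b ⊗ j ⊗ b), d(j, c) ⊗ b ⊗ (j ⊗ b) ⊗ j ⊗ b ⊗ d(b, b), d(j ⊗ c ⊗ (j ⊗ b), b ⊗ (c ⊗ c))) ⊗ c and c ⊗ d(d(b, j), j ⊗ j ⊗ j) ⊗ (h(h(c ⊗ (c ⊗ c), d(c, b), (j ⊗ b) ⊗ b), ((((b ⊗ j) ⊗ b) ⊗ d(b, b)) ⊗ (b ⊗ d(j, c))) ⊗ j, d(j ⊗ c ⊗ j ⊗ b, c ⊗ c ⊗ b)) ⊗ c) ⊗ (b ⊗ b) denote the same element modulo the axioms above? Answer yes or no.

Answer: yes — both canonical forms are b ⊗ b ⊗ c ⊗ c ⊗ d(d(b, j), j ⊗ j ⊗ j) ⊗ h(h(c ⊗ c ⊗ c, d(c, b), b ⊗ b ⊗ j), b ⊗ b ⊗ b ⊗ d(b, b) ⊗ d(j, c) ⊗ j ⊗ j, d(b ⊗ c ⊗ j ⊗ j, b ⊗ c ⊗ c))

Derivation:
Left:  c ⊗ (b ⊗ b) ⊗ d(d(b, j), j ⊗ j ⊗ j) ⊗ h(h(c ⊗ c ⊗ c, d(c, b), b ⊗ j ⊗ b), d(j, c) ⊗ b ⊗ (j ⊗ b) ⊗ j ⊗ b ⊗ d(b, b), d(j ⊗ c ⊗ (j ⊗ b), b ⊗ (c ⊗ c))) ⊗ c
  Un-nest:  c ⊗ b ⊗ b ⊗ d(d(b, j), j ⊗ j ⊗ j) ⊗ h(h(c ⊗ c ⊗ c, d(c, b), b ⊗ j ⊗ b), d(j, c) ⊗ b ⊗ (j ⊗ b) ⊗ j ⊗ b ⊗ d(b, b), d(j ⊗ c ⊗ (j ⊗ b), b ⊗ (c ⊗ c))) ⊗ c
  Simplify inside:  h(h(c ⊗ c ⊗ c, d(c, b), b ⊗ j ⊗ b), d(j, c) ⊗ b ⊗ (j ⊗ b) ⊗ j ⊗ b ⊗ d(b, b), d(j ⊗ c ⊗ (j ⊗ b), b ⊗ (c ⊗ c)))  →  h(h(c ⊗ c ⊗ c, d(c, b), b ⊗ b ⊗ j), b ⊗ b ⊗ b ⊗ d(b, b) ⊗ d(j, c) ⊗ j ⊗ j, d(b ⊗ c ⊗ j ⊗ j, b ⊗ c ⊗ c))
  Sort:  b ⊗ b ⊗ c ⊗ c ⊗ d(d(b, j), j ⊗ j ⊗ j) ⊗ h(h(c ⊗ c ⊗ c, d(c, b), b ⊗ b ⊗ j), b ⊗ b ⊗ b ⊗ d(b, b) ⊗ d(j, c) ⊗ j ⊗ j, d(b ⊗ c ⊗ j ⊗ j, b ⊗ c ⊗ c))
Right:  c ⊗ d(d(b, j), j ⊗ j ⊗ j) ⊗ (h(h(c ⊗ (c ⊗ c), d(c, b), (j ⊗ b) ⊗ b), ((((b ⊗ j) ⊗ b) ⊗ d(b, b)) ⊗ (b ⊗ d(j, c))) ⊗ j, d(j ⊗ c ⊗ j ⊗ b, c ⊗ c ⊗ b)) ⊗ c) ⊗ (b ⊗ b)
  Merge nested applications:  c ⊗ d(d(b, j), j ⊗ j ⊗ j) ⊗ h(h(c ⊗ (c ⊗ c), d(c, b), (j ⊗ b) ⊗ b), ((((b ⊗ j) ⊗ b) ⊗ d(b, b)) ⊗ (b ⊗ d(j, c))) ⊗ j, d(j ⊗ c ⊗ j ⊗ b, c ⊗ c ⊗ b)) ⊗ c ⊗ b ⊗ b
  Simplify inside:  h(h(c ⊗ (c ⊗ c), d(c, b), (j ⊗ b) ⊗ b), ((((b ⊗ j) ⊗ b) ⊗ d(b, b)) ⊗ (b ⊗ d(j, c))) ⊗ j, d(j ⊗ c ⊗ j ⊗ b, c ⊗ c ⊗ b))  →  h(h(c ⊗ c ⊗ c, d(c, b), b ⊗ b ⊗ j), b ⊗ b ⊗ b ⊗ d(b, b) ⊗ d(j, c) ⊗ j ⊗ j, d(b ⊗ c ⊗ j ⊗ j, b ⊗ c ⊗ c))
  Sort:  b ⊗ b ⊗ c ⊗ c ⊗ d(d(b, j), j ⊗ j ⊗ j) ⊗ h(h(c ⊗ c ⊗ c, d(c, b), b ⊗ b ⊗ j), b ⊗ b ⊗ b ⊗ d(b, b) ⊗ d(j, c) ⊗ j ⊗ j, d(b ⊗ c ⊗ j ⊗ j, b ⊗ c ⊗ c))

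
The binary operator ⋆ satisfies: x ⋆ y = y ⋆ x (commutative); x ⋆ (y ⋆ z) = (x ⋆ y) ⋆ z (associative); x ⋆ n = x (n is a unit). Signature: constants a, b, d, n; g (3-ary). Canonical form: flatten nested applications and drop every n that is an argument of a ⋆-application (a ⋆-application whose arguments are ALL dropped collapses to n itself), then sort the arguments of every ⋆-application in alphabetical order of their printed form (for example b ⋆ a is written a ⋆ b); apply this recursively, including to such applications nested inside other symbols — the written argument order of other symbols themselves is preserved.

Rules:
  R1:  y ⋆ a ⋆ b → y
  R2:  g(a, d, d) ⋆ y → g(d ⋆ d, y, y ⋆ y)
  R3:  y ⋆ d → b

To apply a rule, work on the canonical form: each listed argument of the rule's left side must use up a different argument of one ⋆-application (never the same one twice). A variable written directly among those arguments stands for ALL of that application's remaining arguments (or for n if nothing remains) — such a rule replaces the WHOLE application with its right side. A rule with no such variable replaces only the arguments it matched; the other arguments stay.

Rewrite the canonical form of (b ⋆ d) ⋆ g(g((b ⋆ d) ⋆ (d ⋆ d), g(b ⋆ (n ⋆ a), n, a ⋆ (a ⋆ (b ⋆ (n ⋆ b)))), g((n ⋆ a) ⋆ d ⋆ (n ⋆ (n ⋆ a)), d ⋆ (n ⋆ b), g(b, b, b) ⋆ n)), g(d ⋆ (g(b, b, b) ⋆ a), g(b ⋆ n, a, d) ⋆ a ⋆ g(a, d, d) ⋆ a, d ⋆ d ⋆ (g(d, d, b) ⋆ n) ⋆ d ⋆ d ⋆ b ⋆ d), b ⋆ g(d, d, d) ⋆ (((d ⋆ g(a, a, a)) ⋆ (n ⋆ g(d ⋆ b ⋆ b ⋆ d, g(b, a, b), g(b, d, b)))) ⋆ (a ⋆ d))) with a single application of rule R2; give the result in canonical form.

Answer: b ⋆ d ⋆ g(g(b ⋆ d ⋆ d ⋆ d, g(a ⋆ b, n, a ⋆ a ⋆ b ⋆ b), g(a ⋆ a ⋆ d, b ⋆ d, g(b, b, b))), g(a ⋆ d ⋆ g(b, b, b), g(d ⋆ d, a ⋆ a ⋆ g(b, a, d), a ⋆ a ⋆ a ⋆ a ⋆ g(b, a, d) ⋆ g(b, a, d)), b ⋆ d ⋆ d ⋆ d ⋆ d ⋆ d ⋆ g(d, d, b)), a ⋆ b ⋆ d ⋆ d ⋆ g(a, a, a) ⋆ g(b ⋆ b ⋆ d ⋆ d, g(b, a, b), g(b, d, b)) ⋆ g(d, d, d))

Derivation:
Canonical form:  b ⋆ d ⋆ g(g(b ⋆ d ⋆ d ⋆ d, g(a ⋆ b, n, a ⋆ a ⋆ b ⋆ b), g(a ⋆ a ⋆ d, b ⋆ d, g(b, b, b))), g(a ⋆ d ⋆ g(b, b, b), a ⋆ a ⋆ g(a, d, d) ⋆ g(b, a, d), b ⋆ d ⋆ d ⋆ d ⋆ d ⋆ d ⋆ g(d, d, b)), a ⋆ b ⋆ d ⋆ d ⋆ g(a, a, a) ⋆ g(b ⋆ b ⋆ d ⋆ d, g(b, a, b), g(b, d, b)) ⋆ g(d, d, d))
Match R2:  consume g(a, d, d);  y := a ⋆ a ⋆ g(b, a, d)
The variable takes the whole remainder — replace the entire application.
Giving:  b ⋆ d ⋆ g(g(b ⋆ d ⋆ d ⋆ d, g(a ⋆ b, n, a ⋆ a ⋆ b ⋆ b), g(a ⋆ a ⋆ d, b ⋆ d, g(b, b, b))), g(a ⋆ d ⋆ g(b, b, b), g(d ⋆ d, a ⋆ a ⋆ g(b, a, d), a ⋆ a ⋆ a ⋆ a ⋆ g(b, a, d) ⋆ g(b, a, d)), b ⋆ d ⋆ d ⋆ d ⋆ d ⋆ d ⋆ g(d, d, b)), a ⋆ b ⋆ d ⋆ d ⋆ g(a, a, a) ⋆ g(b ⋆ b ⋆ d ⋆ d, g(b, a, b), g(b, d, b)) ⋆ g(d, d, d))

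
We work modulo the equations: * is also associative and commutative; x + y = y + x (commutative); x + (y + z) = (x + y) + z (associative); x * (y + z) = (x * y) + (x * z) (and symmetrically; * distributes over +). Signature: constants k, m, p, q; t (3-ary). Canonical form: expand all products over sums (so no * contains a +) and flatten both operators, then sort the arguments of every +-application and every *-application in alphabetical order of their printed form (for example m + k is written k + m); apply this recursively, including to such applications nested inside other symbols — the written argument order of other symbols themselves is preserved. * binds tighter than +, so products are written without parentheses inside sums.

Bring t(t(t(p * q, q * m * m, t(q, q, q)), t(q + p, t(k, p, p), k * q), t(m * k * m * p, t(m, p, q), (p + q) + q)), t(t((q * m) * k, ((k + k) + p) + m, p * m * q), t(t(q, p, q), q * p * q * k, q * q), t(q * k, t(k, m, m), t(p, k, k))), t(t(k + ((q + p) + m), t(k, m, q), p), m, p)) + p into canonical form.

Answer: p + t(t(t(p * q, m * m * q, t(q, q, q)), t(p + q, t(k, p, p), k * q), t(k * m * m * p, t(m, p, q), p + q + q)), t(t(k * m * q, k + k + m + p, m * p * q), t(t(q, p, q), k * p * q * q, q * q), t(k * q, t(k, m, m), t(p, k, k))), t(t(k + m + p + q, t(k, m, q), p), m, p))

Derivation:
Merge nested applications:  t(t(t(p * q, m * m * q, t(q, q, q)), t(p + q, t(k, p, p), k * q), t(k * m * m * p, t(m, p, q), p + q + q)), t(t(k * m * q, k + k + m + p, m * p * q), t(t(q, p, q), k * p * q * q, q * q), t(k * q, t(k, m, m), t(p, k, k))), t(t(k + m + p + q, t(k, m, q), p), m, p)) + p
Order the arguments:  p + t(t(t(p * q, m * m * q, t(q, q, q)), t(p + q, t(k, p, p), k * q), t(k * m * m * p, t(m, p, q), p + q + q)), t(t(k * m * q, k + k + m + p, m * p * q), t(t(q, p, q), k * p * q * q, q * q), t(k * q, t(k, m, m), t(p, k, k))), t(t(k + m + p + q, t(k, m, q), p), m, p))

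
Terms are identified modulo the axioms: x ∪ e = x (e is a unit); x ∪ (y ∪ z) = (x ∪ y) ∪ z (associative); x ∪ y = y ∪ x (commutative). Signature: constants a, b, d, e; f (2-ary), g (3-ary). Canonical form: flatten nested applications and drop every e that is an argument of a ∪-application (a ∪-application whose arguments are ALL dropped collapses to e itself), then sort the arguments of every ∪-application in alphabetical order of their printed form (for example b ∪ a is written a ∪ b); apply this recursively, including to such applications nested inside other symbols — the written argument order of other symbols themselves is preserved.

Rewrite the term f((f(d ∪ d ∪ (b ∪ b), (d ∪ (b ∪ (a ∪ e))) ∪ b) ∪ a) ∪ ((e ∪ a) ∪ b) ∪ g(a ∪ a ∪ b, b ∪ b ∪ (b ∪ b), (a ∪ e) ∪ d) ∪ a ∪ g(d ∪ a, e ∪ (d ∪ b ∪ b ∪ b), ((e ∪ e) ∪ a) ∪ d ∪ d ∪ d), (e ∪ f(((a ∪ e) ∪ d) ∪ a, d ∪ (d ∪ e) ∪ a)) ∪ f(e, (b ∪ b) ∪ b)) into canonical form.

Focus inside:  (f(d ∪ d ∪ (b ∪ b), (d ∪ (b ∪ (a ∪ e))) ∪ b) ∪ a) ∪ ((e ∪ a) ∪ b) ∪ g(a ∪ a ∪ b, b ∪ b ∪ (b ∪ b), (a ∪ e) ∪ d) ∪ a ∪ g(d ∪ a, e ∪ (d ∪ b ∪ b ∪ b), ((e ∪ e) ∪ a) ∪ d ∪ d ∪ d)
Merge nested applications:  f(d ∪ d ∪ (b ∪ b), (d ∪ (b ∪ (a ∪ e))) ∪ b) ∪ a ∪ e ∪ a ∪ b ∪ g(a ∪ a ∪ b, b ∪ b ∪ (b ∪ b), (a ∪ e) ∪ d) ∪ a ∪ g(d ∪ a, e ∪ (d ∪ b ∪ b ∪ b), ((e ∪ e) ∪ a) ∪ d ∪ d ∪ d)
Inside:  f(d ∪ d ∪ (b ∪ b), (d ∪ (b ∪ (a ∪ e))) ∪ b)  →  f(b ∪ b ∪ d ∪ d, a ∪ b ∪ b ∪ d)
Canonicalize subterm:  g(a ∪ a ∪ b, b ∪ b ∪ (b ∪ b), (a ∪ e) ∪ d)  →  g(a ∪ a ∪ b, b ∪ b ∪ b ∪ b, a ∪ d)
Inside:  g(d ∪ a, e ∪ (d ∪ b ∪ b ∪ b), ((e ∪ e) ∪ a) ∪ d ∪ d ∪ d)  →  g(a ∪ d, b ∪ b ∪ b ∪ d, a ∪ d ∪ d ∪ d)
Unit:  drop e
Order the arguments:  a ∪ a ∪ a ∪ b ∪ f(b ∪ b ∪ d ∪ d, a ∪ b ∪ b ∪ d) ∪ g(a ∪ a ∪ b, b ∪ b ∪ b ∪ b, a ∪ d) ∪ g(a ∪ d, b ∪ b ∪ b ∪ d, a ∪ d ∪ d ∪ d)
Rebuild:  f(a ∪ a ∪ a ∪ b ∪ f(b ∪ b ∪ d ∪ d, a ∪ b ∪ b ∪ d) ∪ g(a ∪ a ∪ b, b ∪ b ∪ b ∪ b, a ∪ d) ∪ g(a ∪ d, b ∪ b ∪ b ∪ d, a ∪ d ∪ d ∪ d), f(a ∪ a ∪ d, a ∪ d ∪ d) ∪ f(e, b ∪ b ∪ b))

Answer: f(a ∪ a ∪ a ∪ b ∪ f(b ∪ b ∪ d ∪ d, a ∪ b ∪ b ∪ d) ∪ g(a ∪ a ∪ b, b ∪ b ∪ b ∪ b, a ∪ d) ∪ g(a ∪ d, b ∪ b ∪ b ∪ d, a ∪ d ∪ d ∪ d), f(a ∪ a ∪ d, a ∪ d ∪ d) ∪ f(e, b ∪ b ∪ b))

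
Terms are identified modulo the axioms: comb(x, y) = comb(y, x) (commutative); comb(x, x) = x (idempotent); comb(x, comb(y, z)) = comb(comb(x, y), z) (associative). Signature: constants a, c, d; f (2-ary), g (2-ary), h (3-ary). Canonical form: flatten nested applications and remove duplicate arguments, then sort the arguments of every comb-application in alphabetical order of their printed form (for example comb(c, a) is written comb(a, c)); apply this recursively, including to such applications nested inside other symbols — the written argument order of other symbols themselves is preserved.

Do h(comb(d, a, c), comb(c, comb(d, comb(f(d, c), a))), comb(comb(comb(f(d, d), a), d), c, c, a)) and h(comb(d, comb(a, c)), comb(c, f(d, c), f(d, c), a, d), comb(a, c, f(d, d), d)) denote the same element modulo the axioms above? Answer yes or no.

Left:  h(comb(d, a, c), comb(c, comb(d, comb(f(d, c), a))), comb(comb(comb(f(d, d), a), d), c, c, a))
  Descend into:  comb(comb(comb(f(d, d), a), d), c, c, a)
  Flatten:  comb(f(d, d), a, d, c, c, a)
  Drop duplicates:  drop duplicate c, a
  Order the arguments:  comb(a, c, d, f(d, d))
  Put back:  h(comb(a, c, d), comb(a, c, d, f(d, c)), comb(a, c, d, f(d, d)))
Right:  h(comb(d, comb(a, c)), comb(c, f(d, c), f(d, c), a, d), comb(a, c, f(d, d), d))
  Focus inside:  comb(c, f(d, c), f(d, c), a, d)
  Drop duplicates:  drop duplicate f(d, c)
  Sort arguments:  comb(a, c, d, f(d, c))
  Put back:  h(comb(a, c, d), comb(a, c, d, f(d, c)), comb(a, c, d, f(d, d)))

Answer: yes — both canonical forms are h(comb(a, c, d), comb(a, c, d, f(d, c)), comb(a, c, d, f(d, d)))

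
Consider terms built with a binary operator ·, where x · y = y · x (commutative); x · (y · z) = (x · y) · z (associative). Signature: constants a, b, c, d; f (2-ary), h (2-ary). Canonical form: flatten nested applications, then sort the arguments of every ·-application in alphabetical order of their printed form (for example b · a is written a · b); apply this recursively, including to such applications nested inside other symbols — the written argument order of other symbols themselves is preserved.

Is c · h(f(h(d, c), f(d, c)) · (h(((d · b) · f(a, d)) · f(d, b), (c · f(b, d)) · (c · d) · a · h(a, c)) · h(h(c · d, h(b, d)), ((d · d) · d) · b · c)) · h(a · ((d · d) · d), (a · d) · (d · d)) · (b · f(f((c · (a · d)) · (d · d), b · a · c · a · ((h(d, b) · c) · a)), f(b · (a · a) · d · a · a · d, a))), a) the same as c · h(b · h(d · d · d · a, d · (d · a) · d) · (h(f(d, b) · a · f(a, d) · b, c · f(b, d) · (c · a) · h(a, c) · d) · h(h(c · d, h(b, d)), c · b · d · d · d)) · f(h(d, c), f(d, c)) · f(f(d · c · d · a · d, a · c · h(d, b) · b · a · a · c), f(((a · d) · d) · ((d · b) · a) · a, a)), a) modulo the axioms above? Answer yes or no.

Answer: no — c · h(b · f(f(a · c · d · d · d, a · a · a · b · c · c · h(d, b)), f(a · a · a · a · b · d · d, a)) · f(h(d, c), f(d, c)) · h(a · d · d · d, a · d · d · d) · h(b · d · f(a, d) · f(d, b), a · c · c · d · f(b, d) · h(a, c)) · h(h(c · d, h(b, d)), b · c · d · d · d), a) vs c · h(b · f(f(a · c · d · d · d, a · a · a · b · c · c · h(d, b)), f(a · a · a · b · d · d · d, a)) · f(h(d, c), f(d, c)) · h(a · b · f(a, d) · f(d, b), a · c · c · d · f(b, d) · h(a, c)) · h(a · d · d · d, a · d · d · d) · h(h(c · d, h(b, d)), b · c · d · d · d), a)

Derivation:
Left:  c · h(f(h(d, c), f(d, c)) · (h(((d · b) · f(a, d)) · f(d, b), (c · f(b, d)) · (c · d) · a · h(a, c)) · h(h(c · d, h(b, d)), ((d · d) · d) · b · c)) · h(a · ((d · d) · d), (a · d) · (d · d)) · (b · f(f((c · (a · d)) · (d · d), b · a · c · a · ((h(d, b) · c) · a)), f(b · (a · a) · d · a · a · d, a))), a)
  Inside:  h(f(h(d, c), f(d, c)) · (h(((d · b) · f(a, d)) · f(d, b), (c · f(b, d)) · (c · d) · a · h(a, c)) · h(h(c · d, h(b, d)), ((d · d) · d) · b · c)) · h(a · ((d · d) · d), (a · d) · (d · d)) · (b · f(f((c · (a · d)) · (d · d), b · a · c · a · ((h(d, b) · c) · a)), f(b · (a · a) · d · a · a · d, a))), a)  →  h(b · f(f(a · c · d · d · d, a · a · a · b · c · c · h(d, b)), f(a · a · a · a · b · d · d, a)) · f(h(d, c), f(d, c)) · h(a · d · d · d, a · d · d · d) · h(b · d · f(a, d) · f(d, b), a · c · c · d · f(b, d) · h(a, c)) · h(h(c · d, h(b, d)), b · c · d · d · d), a)
  Sort arguments:  c · h(b · f(f(a · c · d · d · d, a · a · a · b · c · c · h(d, b)), f(a · a · a · a · b · d · d, a)) · f(h(d, c), f(d, c)) · h(a · d · d · d, a · d · d · d) · h(b · d · f(a, d) · f(d, b), a · c · c · d · f(b, d) · h(a, c)) · h(h(c · d, h(b, d)), b · c · d · d · d), a)
Right:  c · h(b · h(d · d · d · a, d · (d · a) · d) · (h(f(d, b) · a · f(a, d) · b, c · f(b, d) · (c · a) · h(a, c) · d) · h(h(c · d, h(b, d)), c · b · d · d · d)) · f(h(d, c), f(d, c)) · f(f(d · c · d · a · d, a · c · h(d, b) · b · a · a · c), f(((a · d) · d) · ((d · b) · a) · a, a)), a)
  Canonicalize subterm:  h(b · h(d · d · d · a, d · (d · a) · d) · (h(f(d, b) · a · f(a, d) · b, c · f(b, d) · (c · a) · h(a, c) · d) · h(h(c · d, h(b, d)), c · b · d · d · d)) · f(h(d, c), f(d, c)) · f(f(d · c · d · a · d, a · c · h(d, b) · b · a · a · c), f(((a · d) · d) · ((d · b) · a) · a, a)), a)  →  h(b · f(f(a · c · d · d · d, a · a · a · b · c · c · h(d, b)), f(a · a · a · b · d · d · d, a)) · f(h(d, c), f(d, c)) · h(a · b · f(a, d) · f(d, b), a · c · c · d · f(b, d) · h(a, c)) · h(a · d · d · d, a · d · d · d) · h(h(c · d, h(b, d)), b · c · d · d · d), a)
  Sort arguments:  c · h(b · f(f(a · c · d · d · d, a · a · a · b · c · c · h(d, b)), f(a · a · a · b · d · d · d, a)) · f(h(d, c), f(d, c)) · h(a · b · f(a, d) · f(d, b), a · c · c · d · f(b, d) · h(a, c)) · h(a · d · d · d, a · d · d · d) · h(h(c · d, h(b, d)), b · c · d · d · d), a)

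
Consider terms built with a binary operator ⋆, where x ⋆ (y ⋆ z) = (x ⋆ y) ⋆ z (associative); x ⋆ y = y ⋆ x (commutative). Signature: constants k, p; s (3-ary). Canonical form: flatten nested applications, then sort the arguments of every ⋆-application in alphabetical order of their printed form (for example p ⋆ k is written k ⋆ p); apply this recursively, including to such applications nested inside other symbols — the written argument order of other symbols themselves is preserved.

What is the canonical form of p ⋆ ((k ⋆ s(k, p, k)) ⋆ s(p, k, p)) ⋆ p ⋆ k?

Un-nest:  p ⋆ k ⋆ s(k, p, k) ⋆ s(p, k, p) ⋆ p ⋆ k
Sort arguments:  k ⋆ k ⋆ p ⋆ p ⋆ s(k, p, k) ⋆ s(p, k, p)

Answer: k ⋆ k ⋆ p ⋆ p ⋆ s(k, p, k) ⋆ s(p, k, p)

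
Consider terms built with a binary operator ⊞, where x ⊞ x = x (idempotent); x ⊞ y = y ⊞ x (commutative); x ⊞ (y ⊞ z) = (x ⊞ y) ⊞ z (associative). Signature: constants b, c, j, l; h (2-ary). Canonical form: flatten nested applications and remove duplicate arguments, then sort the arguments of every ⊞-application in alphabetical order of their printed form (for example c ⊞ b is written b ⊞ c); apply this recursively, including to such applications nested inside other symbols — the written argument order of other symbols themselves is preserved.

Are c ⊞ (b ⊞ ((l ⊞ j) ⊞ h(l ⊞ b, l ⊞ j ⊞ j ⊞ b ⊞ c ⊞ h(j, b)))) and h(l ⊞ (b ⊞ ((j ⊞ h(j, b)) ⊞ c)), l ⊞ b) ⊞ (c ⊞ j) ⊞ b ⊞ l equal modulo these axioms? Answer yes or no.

Answer: no — b ⊞ c ⊞ h(b ⊞ l, b ⊞ c ⊞ h(j, b) ⊞ j ⊞ l) ⊞ j ⊞ l vs b ⊞ c ⊞ h(b ⊞ c ⊞ h(j, b) ⊞ j ⊞ l, b ⊞ l) ⊞ j ⊞ l

Derivation:
Left:  c ⊞ (b ⊞ ((l ⊞ j) ⊞ h(l ⊞ b, l ⊞ j ⊞ j ⊞ b ⊞ c ⊞ h(j, b))))
  Un-nest:  c ⊞ b ⊞ l ⊞ j ⊞ h(l ⊞ b, l ⊞ j ⊞ j ⊞ b ⊞ c ⊞ h(j, b))
  Canonicalize subterm:  h(l ⊞ b, l ⊞ j ⊞ j ⊞ b ⊞ c ⊞ h(j, b))  →  h(b ⊞ l, b ⊞ c ⊞ h(j, b) ⊞ j ⊞ l)
  Sort:  b ⊞ c ⊞ h(b ⊞ l, b ⊞ c ⊞ h(j, b) ⊞ j ⊞ l) ⊞ j ⊞ l
Right:  h(l ⊞ (b ⊞ ((j ⊞ h(j, b)) ⊞ c)), l ⊞ b) ⊞ (c ⊞ j) ⊞ b ⊞ l
  Un-nest:  h(l ⊞ (b ⊞ ((j ⊞ h(j, b)) ⊞ c)), l ⊞ b) ⊞ c ⊞ j ⊞ b ⊞ l
  Canonicalize subterm:  h(l ⊞ (b ⊞ ((j ⊞ h(j, b)) ⊞ c)), l ⊞ b)  →  h(b ⊞ c ⊞ h(j, b) ⊞ j ⊞ l, b ⊞ l)
  Sort arguments:  b ⊞ c ⊞ h(b ⊞ c ⊞ h(j, b) ⊞ j ⊞ l, b ⊞ l) ⊞ j ⊞ l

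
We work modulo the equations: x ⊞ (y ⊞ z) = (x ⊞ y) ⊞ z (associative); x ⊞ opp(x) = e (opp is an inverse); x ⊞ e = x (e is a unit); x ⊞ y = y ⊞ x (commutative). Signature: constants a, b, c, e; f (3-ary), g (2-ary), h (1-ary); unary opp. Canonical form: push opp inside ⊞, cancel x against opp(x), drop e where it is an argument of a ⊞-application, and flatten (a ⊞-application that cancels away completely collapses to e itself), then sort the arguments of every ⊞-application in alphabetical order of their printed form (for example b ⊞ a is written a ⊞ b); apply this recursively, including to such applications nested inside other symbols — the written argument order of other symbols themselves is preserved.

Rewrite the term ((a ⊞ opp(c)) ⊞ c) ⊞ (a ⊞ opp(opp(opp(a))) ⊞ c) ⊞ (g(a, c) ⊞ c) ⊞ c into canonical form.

Push opp inside:  distribute opp over ⊞ and collapse double opp
Collect terms:  a ⊞ c ⊞ c ⊞ c ⊞ g(a, c)

Answer: a ⊞ c ⊞ c ⊞ c ⊞ g(a, c)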